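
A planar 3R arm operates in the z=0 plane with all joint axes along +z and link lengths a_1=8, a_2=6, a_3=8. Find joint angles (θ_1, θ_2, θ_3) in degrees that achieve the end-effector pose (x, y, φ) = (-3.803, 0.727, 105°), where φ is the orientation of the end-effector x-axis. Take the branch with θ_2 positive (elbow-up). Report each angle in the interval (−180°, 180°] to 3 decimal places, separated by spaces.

-150.001 119.995 135.006

wrist centre = target − a_3·(cos φ, sin φ) = (-1.7324, -7.0004)
cos θ_2 = (52.0071−8²−6²)/(2·8·6) = -0.4999; θ_2 = 119.9951° (elbow-up)
β = atan2(-7.0004,-1.7324) = -103.9002°; ψ = atan2(5.1964,5.0004) = 46.1010°
θ_1 = β − ψ = -150.0012°
θ_3 = φ − θ_1 − θ_2 = 135.0060° (wrapped to (-180°,180°])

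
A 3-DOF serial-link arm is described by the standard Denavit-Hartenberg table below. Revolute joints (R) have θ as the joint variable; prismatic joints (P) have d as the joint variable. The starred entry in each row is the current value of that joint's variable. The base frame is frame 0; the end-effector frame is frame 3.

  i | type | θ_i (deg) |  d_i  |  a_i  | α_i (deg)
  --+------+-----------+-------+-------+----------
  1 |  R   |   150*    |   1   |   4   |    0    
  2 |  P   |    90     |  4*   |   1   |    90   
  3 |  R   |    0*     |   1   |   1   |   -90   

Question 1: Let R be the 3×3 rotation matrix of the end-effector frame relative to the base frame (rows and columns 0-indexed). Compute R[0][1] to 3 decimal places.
0.866

End-effector y-axis (col 1 of R) = (0.8660,-0.5000,0.0000)
R[0][1] = 0.8660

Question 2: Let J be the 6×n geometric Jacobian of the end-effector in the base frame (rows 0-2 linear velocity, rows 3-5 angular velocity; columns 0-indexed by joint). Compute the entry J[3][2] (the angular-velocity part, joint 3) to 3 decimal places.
axis z_2 = (-0.8660,0.5000,0.0000); lever o_n−o_2 = (-1.3660,-0.3660,0.0000)
cross product → J_v[:, 2] = (0.0000,-0.0000,1.0000)
J_ω[:, 2] = z_2
entry J[3][2] = -0.8660

-0.866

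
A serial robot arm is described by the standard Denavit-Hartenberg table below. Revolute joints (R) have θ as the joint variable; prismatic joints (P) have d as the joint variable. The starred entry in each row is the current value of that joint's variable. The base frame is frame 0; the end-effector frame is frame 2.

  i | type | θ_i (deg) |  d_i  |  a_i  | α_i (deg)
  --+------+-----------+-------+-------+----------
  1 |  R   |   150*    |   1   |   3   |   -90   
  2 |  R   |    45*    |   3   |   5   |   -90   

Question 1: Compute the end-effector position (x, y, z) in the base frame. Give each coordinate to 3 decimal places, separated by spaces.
after link 1: o_1 = (-2.5981, 1.5000, 1.0000)
after link 2: o_2 = (-7.1599, 0.6697, -2.5355)

-7.160 0.670 -2.536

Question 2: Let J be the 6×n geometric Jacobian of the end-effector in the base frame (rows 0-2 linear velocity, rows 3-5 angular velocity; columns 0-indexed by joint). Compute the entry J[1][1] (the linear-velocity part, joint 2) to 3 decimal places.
-1.768

axis z_1 = (-0.5000,-0.8660,0.0000); lever o_n−o_1 = (-4.5619,-0.8303,-3.5355)
cross product → J_v[:, 1] = (3.0619,-1.7678,-3.5355)
J_ω[:, 1] = z_1
entry J[1][1] = -1.7678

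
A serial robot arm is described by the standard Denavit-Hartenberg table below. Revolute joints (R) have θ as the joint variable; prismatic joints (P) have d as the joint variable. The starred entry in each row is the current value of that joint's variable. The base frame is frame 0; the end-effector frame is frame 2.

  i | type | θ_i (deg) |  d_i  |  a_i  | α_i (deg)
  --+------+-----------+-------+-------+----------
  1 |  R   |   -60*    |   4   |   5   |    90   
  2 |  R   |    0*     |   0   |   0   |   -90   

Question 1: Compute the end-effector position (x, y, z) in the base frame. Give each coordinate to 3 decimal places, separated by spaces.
after link 1: o_1 = (2.5000, -4.3301, 4.0000)
after link 2: o_2 = (2.5000, -4.3301, 4.0000)

2.500 -4.330 4.000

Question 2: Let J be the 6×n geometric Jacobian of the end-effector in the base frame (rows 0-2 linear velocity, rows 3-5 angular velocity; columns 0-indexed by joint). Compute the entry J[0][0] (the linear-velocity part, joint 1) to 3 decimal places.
axis z_0 = ẑ; lever o_n−o_0 = (2.5000,-4.3301,4.0000)
cross product → J_v[:, 0] = (4.3301,2.5000,-0.0000)
J_ω[:, 0] = z_0
entry J[0][0] = 4.3301

4.330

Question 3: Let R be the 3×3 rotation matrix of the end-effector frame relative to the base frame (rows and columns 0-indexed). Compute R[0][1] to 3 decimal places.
End-effector y-axis (col 1 of R) = (0.8660,0.5000,0.0000)
R[0][1] = 0.8660

0.866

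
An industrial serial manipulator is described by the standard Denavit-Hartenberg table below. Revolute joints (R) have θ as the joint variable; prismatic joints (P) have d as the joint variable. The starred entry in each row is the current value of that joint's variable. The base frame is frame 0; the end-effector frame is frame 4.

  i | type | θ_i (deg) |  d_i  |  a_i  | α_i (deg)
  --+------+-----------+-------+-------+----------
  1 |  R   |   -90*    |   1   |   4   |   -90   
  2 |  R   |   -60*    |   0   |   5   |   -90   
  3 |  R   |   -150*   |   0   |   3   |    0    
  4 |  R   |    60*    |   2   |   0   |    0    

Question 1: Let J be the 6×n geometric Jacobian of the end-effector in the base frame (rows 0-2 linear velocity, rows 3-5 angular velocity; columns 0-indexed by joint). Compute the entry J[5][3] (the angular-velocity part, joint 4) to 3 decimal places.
-0.500

axis z_3 = (0.0000,-0.8660,-0.5000); lever o_n−o_3 = (0.0000,-1.7321,-1.0000)
cross product → J_v[:, 3] = (0.0000,0.0000,-0.0000)
J_ω[:, 3] = z_3
entry J[5][3] = -0.5000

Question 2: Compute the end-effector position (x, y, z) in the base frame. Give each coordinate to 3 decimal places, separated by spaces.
1.500 -6.933 2.080

after link 1: o_1 = (0.0000, -4.0000, 1.0000)
after link 2: o_2 = (0.0000, -6.5000, 5.3301)
after link 3: o_3 = (1.5000, -5.2010, 3.0801)
after link 4: o_4 = (1.5000, -6.9330, 2.0801)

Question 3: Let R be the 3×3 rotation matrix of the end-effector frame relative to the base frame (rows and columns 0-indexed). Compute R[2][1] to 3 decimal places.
0.866

End-effector y-axis (col 1 of R) = (0.0000,-0.5000,0.8660)
R[2][1] = 0.8660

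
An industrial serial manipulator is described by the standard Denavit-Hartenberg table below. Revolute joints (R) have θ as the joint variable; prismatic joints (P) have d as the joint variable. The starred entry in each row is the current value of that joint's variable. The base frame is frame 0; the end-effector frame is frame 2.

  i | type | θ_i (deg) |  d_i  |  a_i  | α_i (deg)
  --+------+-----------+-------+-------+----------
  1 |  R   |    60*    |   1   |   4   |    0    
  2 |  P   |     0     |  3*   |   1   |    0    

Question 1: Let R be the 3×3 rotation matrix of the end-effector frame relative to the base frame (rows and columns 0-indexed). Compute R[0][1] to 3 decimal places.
End-effector y-axis (col 1 of R) = (-0.8660,0.5000,0.0000)
R[0][1] = -0.8660

-0.866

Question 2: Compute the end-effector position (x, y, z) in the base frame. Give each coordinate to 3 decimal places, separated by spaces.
2.500 4.330 4.000

after link 1: o_1 = (2.0000, 3.4641, 1.0000)
after link 2: o_2 = (2.5000, 4.3301, 4.0000)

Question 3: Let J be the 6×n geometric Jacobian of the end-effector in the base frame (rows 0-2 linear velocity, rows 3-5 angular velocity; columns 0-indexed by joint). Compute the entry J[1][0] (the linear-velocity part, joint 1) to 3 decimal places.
axis z_0 = ẑ; lever o_n−o_0 = (2.5000,4.3301,4.0000)
cross product → J_v[:, 0] = (-4.3301,2.5000,0.0000)
J_ω[:, 0] = z_0
entry J[1][0] = 2.5000

2.500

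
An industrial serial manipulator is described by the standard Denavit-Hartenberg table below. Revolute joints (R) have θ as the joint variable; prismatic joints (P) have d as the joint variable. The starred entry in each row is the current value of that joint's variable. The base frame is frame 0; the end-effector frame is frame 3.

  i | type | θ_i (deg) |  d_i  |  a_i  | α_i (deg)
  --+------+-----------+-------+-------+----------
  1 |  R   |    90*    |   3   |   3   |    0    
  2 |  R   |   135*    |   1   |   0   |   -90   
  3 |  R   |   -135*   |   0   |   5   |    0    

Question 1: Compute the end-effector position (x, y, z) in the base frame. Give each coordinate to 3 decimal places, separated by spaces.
2.500 5.500 7.536

after link 1: o_1 = (0.0000, 3.0000, 3.0000)
after link 2: o_2 = (0.0000, 3.0000, 4.0000)
after link 3: o_3 = (2.5000, 5.5000, 7.5355)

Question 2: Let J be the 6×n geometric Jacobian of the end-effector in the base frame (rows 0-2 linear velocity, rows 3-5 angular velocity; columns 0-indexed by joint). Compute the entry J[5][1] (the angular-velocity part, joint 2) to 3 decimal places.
1.000

axis z_1 = (0.0000,0.0000,1.0000); lever o_n−o_1 = (2.5000,2.5000,4.5355)
cross product → J_v[:, 1] = (-2.5000,2.5000,0.0000)
J_ω[:, 1] = z_1
entry J[5][1] = 1.0000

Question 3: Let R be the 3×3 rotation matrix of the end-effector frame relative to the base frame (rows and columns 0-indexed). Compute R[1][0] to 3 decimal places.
0.500

End-effector x-axis (col 0 of R) = (0.5000,0.5000,0.7071)
R[1][0] = 0.5000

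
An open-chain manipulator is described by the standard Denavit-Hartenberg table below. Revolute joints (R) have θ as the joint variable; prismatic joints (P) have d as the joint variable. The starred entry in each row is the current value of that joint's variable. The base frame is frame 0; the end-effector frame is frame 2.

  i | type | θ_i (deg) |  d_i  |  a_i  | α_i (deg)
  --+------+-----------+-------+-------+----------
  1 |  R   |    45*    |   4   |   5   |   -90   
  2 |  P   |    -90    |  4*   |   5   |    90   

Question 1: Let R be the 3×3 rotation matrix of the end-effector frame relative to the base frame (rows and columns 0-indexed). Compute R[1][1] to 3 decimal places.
0.707

End-effector y-axis (col 1 of R) = (-0.7071,0.7071,0.0000)
R[1][1] = 0.7071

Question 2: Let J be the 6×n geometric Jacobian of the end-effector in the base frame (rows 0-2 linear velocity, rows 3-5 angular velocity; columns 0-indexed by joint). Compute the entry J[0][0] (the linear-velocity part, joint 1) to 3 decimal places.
axis z_0 = ẑ; lever o_n−o_0 = (0.7071,6.3640,9.0000)
cross product → J_v[:, 0] = (-6.3640,0.7071,0.0000)
J_ω[:, 0] = z_0
entry J[0][0] = -6.3640

-6.364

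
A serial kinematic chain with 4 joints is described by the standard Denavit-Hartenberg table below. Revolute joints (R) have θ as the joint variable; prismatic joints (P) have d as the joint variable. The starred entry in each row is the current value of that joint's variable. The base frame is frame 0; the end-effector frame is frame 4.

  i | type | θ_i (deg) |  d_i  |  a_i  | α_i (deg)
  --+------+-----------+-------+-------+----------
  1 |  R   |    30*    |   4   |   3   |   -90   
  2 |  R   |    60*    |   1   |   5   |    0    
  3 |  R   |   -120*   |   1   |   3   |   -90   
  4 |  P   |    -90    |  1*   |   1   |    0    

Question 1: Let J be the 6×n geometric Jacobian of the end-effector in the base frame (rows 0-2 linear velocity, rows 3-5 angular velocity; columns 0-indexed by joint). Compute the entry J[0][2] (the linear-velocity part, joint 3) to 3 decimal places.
axis z_2 = (-0.5000,0.8660,0.0000); lever o_n−o_2 = (1.0490,2.9151,2.0981)
cross product → J_v[:, 2] = (1.8170,1.0490,-2.3660)
J_ω[:, 2] = z_2
entry J[0][2] = 1.8170

1.817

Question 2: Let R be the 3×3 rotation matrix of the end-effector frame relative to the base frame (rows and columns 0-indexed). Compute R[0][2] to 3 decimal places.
0.750

End-effector z-axis (col 2 of R) = (0.7500,0.4330,-0.5000)
R[0][2] = 0.7500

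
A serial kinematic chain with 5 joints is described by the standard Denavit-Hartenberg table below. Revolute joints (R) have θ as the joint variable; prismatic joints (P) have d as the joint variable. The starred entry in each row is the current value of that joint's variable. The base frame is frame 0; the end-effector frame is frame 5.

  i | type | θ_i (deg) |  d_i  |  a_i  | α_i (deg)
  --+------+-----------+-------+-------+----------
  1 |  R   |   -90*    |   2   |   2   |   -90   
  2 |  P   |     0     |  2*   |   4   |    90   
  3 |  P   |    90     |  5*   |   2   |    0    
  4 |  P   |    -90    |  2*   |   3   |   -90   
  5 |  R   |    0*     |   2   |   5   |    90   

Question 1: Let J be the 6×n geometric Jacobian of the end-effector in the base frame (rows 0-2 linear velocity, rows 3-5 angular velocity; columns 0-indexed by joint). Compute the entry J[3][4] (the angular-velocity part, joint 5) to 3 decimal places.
axis z_4 = (1.0000,0.0000,0.0000); lever o_n−o_4 = (2.0000,-5.0000,0.0000)
cross product → J_v[:, 4] = (0.0000,0.0000,-5.0000)
J_ω[:, 4] = z_4
entry J[3][4] = 1.0000

1.000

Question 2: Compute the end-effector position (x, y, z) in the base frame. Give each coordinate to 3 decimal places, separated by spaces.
after link 1: o_1 = (0.0000, -2.0000, 2.0000)
after link 2: o_2 = (2.0000, -6.0000, 2.0000)
after link 3: o_3 = (4.0000, -6.0000, 7.0000)
after link 4: o_4 = (4.0000, -9.0000, 9.0000)
after link 5: o_5 = (6.0000, -14.0000, 9.0000)

6.000 -14.000 9.000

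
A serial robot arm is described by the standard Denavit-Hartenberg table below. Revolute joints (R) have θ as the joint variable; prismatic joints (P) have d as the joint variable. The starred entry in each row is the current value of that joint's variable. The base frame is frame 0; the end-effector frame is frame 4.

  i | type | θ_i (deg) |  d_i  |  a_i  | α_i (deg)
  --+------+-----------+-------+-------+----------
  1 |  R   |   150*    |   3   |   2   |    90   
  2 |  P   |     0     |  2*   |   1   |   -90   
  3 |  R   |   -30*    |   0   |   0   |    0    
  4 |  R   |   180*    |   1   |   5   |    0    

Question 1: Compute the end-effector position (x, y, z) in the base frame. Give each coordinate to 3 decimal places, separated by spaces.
after link 1: o_1 = (-1.7321, 1.0000, 3.0000)
after link 2: o_2 = (-1.5981, 3.2321, 3.0000)
after link 3: o_3 = (-1.5981, 3.2321, 3.0000)
after link 4: o_4 = (0.9019, -1.0981, 4.0000)

0.902 -1.098 4.000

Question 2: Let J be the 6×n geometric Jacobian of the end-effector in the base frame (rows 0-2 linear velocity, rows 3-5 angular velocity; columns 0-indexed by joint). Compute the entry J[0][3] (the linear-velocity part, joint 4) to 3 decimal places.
axis z_3 = (0.0000,0.0000,1.0000); lever o_n−o_3 = (2.5000,-4.3301,1.0000)
cross product → J_v[:, 3] = (4.3301,2.5000,-0.0000)
J_ω[:, 3] = z_3
entry J[0][3] = 4.3301

4.330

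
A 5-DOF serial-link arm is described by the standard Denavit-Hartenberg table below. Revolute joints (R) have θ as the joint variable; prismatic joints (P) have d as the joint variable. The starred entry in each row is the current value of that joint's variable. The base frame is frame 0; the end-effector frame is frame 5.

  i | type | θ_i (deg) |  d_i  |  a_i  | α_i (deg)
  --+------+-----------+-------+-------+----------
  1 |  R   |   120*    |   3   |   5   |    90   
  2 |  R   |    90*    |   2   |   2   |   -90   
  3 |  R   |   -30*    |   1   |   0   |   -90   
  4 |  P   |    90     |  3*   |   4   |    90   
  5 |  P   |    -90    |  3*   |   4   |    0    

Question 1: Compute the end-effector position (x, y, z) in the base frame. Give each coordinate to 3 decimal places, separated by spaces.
after link 1: o_1 = (-2.5000, 4.3301, 3.0000)
after link 2: o_2 = (-0.7679, 5.3301, 5.0000)
after link 3: o_3 = (-0.2679, 4.4641, 5.0000)
after link 4: o_4 = (-4.5179, 6.6292, 6.5000)
after link 5: o_5 = (-0.2189, 9.1112, 7.0981)

-0.219 9.111 7.098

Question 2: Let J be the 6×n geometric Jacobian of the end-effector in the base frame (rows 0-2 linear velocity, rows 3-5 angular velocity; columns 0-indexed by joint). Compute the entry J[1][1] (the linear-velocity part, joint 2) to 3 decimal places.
-3.549

axis z_1 = (0.8660,0.5000,0.0000); lever o_n−o_1 = (2.2811,4.7811,4.0981)
cross product → J_v[:, 1] = (2.0490,-3.5490,3.0000)
J_ω[:, 1] = z_1
entry J[1][1] = -3.5490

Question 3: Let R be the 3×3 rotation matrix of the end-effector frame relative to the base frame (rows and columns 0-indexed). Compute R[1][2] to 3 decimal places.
0.250

End-effector z-axis (col 2 of R) = (0.4330,0.2500,0.8660)
R[1][2] = 0.2500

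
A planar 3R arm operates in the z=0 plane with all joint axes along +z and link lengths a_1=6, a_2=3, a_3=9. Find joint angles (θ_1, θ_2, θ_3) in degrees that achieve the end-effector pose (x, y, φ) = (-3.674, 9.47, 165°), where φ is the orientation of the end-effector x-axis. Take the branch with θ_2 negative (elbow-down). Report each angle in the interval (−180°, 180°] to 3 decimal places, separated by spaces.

wrist centre = target − a_3·(cos φ, sin φ) = (5.0193, 7.1406)
cos θ_2 = (76.1823−6²−3²)/(2·6·3) = 0.8662; θ_2 = -29.9829° (elbow-down)
β = atan2(7.1406,5.0193) = 54.8956°; ψ = atan2(-1.4992,8.5985) = -9.8906°
θ_1 = β − ψ = 64.7862°
θ_3 = φ − θ_1 − θ_2 = 130.1967° (wrapped to (-180°,180°])

64.786 -29.983 130.197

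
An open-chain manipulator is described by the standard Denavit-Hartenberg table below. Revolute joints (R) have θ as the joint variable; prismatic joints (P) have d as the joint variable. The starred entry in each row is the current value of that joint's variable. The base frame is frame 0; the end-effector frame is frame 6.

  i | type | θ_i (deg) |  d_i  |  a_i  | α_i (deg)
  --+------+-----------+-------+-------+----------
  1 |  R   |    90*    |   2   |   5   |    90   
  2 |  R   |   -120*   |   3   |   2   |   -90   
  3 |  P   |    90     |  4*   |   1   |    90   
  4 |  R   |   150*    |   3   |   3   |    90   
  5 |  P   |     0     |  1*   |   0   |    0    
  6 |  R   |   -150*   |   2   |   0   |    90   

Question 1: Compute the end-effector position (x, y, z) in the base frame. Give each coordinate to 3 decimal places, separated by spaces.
after link 1: o_1 = (0.0000, 5.0000, 2.0000)
after link 2: o_2 = (3.0000, 4.0000, 0.2679)
after link 3: o_3 = (2.0000, 7.4641, -1.7321)
after link 4: o_4 = (4.5981, 7.2631, -5.0801)
after link 5: o_5 = (4.0981, 8.0131, -5.5131)
after link 6: o_6 = (3.0981, 9.5131, -6.3792)

3.098 9.513 -6.379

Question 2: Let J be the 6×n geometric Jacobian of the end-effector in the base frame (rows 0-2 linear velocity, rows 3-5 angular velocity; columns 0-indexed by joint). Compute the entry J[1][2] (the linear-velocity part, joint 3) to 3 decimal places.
prismatic axis z_2 = (0.0000,0.8660,-0.5000)
J_v[:, 2] = z_2; J_ω[:, 2] = (0,0,0)
entry J[1][2] = 0.8660

0.866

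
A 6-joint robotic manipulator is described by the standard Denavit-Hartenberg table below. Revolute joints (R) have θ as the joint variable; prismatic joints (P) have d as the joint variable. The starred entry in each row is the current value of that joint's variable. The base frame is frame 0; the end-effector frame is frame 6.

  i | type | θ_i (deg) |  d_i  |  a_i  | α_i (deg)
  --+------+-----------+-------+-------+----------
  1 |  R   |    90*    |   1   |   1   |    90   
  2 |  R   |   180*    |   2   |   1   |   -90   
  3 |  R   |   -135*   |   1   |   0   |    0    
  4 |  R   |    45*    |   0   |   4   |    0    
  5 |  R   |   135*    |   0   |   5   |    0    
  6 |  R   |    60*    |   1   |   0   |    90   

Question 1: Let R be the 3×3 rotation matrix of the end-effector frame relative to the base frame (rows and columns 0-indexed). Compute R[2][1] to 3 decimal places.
-1.000

End-effector y-axis (col 1 of R) = (0.0000,-0.0000,-1.0000)
R[2][1] = -1.0000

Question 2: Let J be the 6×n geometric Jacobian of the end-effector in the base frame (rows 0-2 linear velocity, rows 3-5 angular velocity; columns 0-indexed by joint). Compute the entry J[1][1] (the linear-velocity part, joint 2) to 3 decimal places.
2.000

axis z_1 = (1.0000,-0.0000,0.0000); lever o_n−o_1 = (2.4645,-4.5355,-2.0000)
cross product → J_v[:, 1] = (0.0000,2.0000,-4.5355)
J_ω[:, 1] = z_1
entry J[1][1] = 2.0000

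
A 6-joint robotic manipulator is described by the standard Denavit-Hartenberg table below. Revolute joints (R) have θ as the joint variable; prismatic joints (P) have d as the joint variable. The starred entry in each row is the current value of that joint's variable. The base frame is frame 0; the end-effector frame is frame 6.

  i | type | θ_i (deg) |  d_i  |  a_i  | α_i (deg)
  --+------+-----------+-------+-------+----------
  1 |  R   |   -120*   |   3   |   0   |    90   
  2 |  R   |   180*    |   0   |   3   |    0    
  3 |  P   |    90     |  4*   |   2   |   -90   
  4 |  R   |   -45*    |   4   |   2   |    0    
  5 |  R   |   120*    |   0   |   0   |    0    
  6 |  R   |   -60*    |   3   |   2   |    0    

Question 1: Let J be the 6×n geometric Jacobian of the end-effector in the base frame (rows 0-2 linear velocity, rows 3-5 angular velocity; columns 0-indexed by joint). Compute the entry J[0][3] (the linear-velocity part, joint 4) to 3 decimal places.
axis z_3 = (-0.5000,-0.8660,-0.0000); lever o_n−o_3 = (-4.2765,-5.6139,-3.3461)
cross product → J_v[:, 3] = (2.8978,-1.6730,-0.8966)
J_ω[:, 3] = z_3
entry J[0][3] = 2.8978

2.898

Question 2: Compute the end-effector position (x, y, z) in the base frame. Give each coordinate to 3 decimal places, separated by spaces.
-6.241 -1.016 -2.346

after link 1: o_1 = (0.0000, 0.0000, 3.0000)
after link 2: o_2 = (1.5000, 2.5981, 3.0000)
after link 3: o_3 = (-1.9641, 4.5981, 1.0000)
after link 4: o_4 = (-5.1888, 1.8411, -0.4142)
after link 5: o_5 = (-5.1888, 1.8411, -0.4142)
after link 6: o_6 = (-6.2406, -1.0158, -2.3461)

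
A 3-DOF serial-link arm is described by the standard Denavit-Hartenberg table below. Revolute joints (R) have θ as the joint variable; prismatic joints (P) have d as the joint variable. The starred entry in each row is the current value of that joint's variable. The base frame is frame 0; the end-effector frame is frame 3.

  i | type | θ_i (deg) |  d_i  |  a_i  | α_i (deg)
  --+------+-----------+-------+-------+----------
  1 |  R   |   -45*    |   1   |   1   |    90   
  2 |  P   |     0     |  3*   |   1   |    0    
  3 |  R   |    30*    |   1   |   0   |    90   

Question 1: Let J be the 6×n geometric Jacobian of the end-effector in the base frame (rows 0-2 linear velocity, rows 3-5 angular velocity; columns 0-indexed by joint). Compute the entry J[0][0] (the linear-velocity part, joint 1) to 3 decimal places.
axis z_0 = ẑ; lever o_n−o_0 = (-1.4142,-4.2426,1.0000)
cross product → J_v[:, 0] = (4.2426,-1.4142,0.0000)
J_ω[:, 0] = z_0
entry J[0][0] = 4.2426

4.243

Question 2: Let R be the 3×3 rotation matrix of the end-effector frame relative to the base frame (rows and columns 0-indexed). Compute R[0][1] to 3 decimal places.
-0.707

End-effector y-axis (col 1 of R) = (-0.7071,-0.7071,0.0000)
R[0][1] = -0.7071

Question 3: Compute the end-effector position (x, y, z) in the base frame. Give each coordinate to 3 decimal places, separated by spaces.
after link 1: o_1 = (0.7071, -0.7071, 1.0000)
after link 2: o_2 = (-0.7071, -3.5355, 1.0000)
after link 3: o_3 = (-1.4142, -4.2426, 1.0000)

-1.414 -4.243 1.000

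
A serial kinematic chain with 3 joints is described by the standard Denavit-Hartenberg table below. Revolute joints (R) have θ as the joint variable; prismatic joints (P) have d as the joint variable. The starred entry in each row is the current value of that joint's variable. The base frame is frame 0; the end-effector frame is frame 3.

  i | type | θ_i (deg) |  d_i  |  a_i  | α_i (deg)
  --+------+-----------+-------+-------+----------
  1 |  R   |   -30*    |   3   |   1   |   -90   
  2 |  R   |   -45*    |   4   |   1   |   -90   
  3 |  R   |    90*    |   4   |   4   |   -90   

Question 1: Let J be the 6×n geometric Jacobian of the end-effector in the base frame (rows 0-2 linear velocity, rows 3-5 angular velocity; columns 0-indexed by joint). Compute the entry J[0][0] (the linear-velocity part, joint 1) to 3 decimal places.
axis z_0 = ẑ; lever o_n−o_0 = (3.9279,-2.2678,0.8787)
cross product → J_v[:, 0] = (2.2678,3.9279,-0.0000)
J_ω[:, 0] = z_0
entry J[0][0] = 2.2678

2.268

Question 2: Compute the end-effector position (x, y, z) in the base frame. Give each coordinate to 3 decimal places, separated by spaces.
after link 1: o_1 = (0.8660, -0.5000, 3.0000)
after link 2: o_2 = (3.4784, 2.6105, 3.7071)
after link 3: o_3 = (3.9279, -2.2678, 0.8787)

3.928 -2.268 0.879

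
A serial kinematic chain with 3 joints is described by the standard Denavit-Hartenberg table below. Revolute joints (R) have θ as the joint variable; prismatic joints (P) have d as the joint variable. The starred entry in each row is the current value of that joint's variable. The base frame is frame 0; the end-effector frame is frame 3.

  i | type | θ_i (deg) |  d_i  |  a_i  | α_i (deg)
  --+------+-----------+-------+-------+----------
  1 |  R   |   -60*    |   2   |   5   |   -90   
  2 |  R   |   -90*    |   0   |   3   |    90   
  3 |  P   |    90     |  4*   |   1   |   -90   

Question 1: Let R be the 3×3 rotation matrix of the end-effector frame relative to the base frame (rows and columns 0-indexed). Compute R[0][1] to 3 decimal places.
0.500

End-effector y-axis (col 1 of R) = (0.5000,-0.8660,-0.0000)
R[0][1] = 0.5000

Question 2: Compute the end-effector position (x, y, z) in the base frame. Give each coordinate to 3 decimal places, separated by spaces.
1.366 -0.366 5.000

after link 1: o_1 = (2.5000, -4.3301, 2.0000)
after link 2: o_2 = (2.5000, -4.3301, 5.0000)
after link 3: o_3 = (1.3660, -0.3660, 5.0000)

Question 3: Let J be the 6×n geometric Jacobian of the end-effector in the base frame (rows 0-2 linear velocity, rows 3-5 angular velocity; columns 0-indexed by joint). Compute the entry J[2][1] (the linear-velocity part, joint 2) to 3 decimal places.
axis z_1 = (0.8660,0.5000,0.0000); lever o_n−o_1 = (-1.1340,3.9641,3.0000)
cross product → J_v[:, 1] = (1.5000,-2.5981,4.0000)
J_ω[:, 1] = z_1
entry J[2][1] = 4.0000

4.000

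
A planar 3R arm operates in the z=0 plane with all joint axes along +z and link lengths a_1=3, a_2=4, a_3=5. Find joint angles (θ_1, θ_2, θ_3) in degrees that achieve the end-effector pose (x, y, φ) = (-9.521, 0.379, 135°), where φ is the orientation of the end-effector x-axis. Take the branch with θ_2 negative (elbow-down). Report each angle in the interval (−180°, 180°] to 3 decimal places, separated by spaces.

wrist centre = target − a_3·(cos φ, sin φ) = (-5.9855, -3.1565)
cos θ_2 = (45.7895−3²−4²)/(2·3·4) = 0.8662; θ_2 = -29.9766° (elbow-down)
β = atan2(-3.1565,-5.9855) = -152.1943°; ψ = atan2(-1.9986,6.4649) = -17.1786°
θ_1 = β − ψ = -135.0157°
θ_3 = φ − θ_1 − θ_2 = -60.0077° (wrapped to (-180°,180°])

-135.016 -29.977 -60.008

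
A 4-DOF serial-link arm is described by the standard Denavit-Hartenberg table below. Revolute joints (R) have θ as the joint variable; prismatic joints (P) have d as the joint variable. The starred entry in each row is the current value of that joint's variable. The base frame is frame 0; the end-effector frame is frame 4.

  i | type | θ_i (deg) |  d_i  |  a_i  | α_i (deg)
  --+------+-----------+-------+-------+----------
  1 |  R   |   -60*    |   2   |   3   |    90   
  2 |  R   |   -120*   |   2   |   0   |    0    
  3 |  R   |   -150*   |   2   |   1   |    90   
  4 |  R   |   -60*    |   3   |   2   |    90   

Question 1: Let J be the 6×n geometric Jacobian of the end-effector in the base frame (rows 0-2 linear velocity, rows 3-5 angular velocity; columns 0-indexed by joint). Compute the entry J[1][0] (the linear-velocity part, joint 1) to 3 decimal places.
axis z_0 = ẑ; lever o_n−o_0 = (1.0359,-6.3301,4.0000)
cross product → J_v[:, 0] = (6.3301,1.0359,-0.0000)
J_ω[:, 0] = z_0
entry J[1][0] = 1.0359

1.036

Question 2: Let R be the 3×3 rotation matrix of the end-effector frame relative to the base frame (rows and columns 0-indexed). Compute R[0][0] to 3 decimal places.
0.750

End-effector x-axis (col 0 of R) = (0.7500,0.4330,0.5000)
R[0][0] = 0.7500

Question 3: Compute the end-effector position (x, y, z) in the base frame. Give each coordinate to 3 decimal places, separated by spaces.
after link 1: o_1 = (1.5000, -2.5981, 2.0000)
after link 2: o_2 = (-0.2321, -3.5981, 2.0000)
after link 3: o_3 = (-1.9641, -4.5981, 3.0000)
after link 4: o_4 = (1.0359, -6.3301, 4.0000)

1.036 -6.330 4.000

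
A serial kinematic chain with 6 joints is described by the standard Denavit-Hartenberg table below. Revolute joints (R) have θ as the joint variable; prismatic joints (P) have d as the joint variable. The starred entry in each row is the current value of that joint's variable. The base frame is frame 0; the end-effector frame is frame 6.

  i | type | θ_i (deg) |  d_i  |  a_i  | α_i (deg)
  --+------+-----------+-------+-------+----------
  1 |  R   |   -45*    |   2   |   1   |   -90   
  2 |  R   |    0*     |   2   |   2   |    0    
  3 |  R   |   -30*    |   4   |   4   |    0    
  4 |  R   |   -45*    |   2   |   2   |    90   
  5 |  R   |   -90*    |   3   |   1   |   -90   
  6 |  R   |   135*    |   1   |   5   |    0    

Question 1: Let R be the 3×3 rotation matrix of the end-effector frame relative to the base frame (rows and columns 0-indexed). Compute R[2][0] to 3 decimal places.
End-effector x-axis (col 0 of R) = (0.9830,0.0170,-0.1830)
R[2][0] = -0.1830

-0.183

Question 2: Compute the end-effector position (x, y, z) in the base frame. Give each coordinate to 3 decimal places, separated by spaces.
after link 1: o_1 = (0.7071, -0.7071, 2.0000)
after link 2: o_2 = (3.5355, -0.7071, 2.0000)
after link 3: o_3 = (8.8135, -0.3282, 4.0000)
after link 4: o_4 = (10.5937, 0.7200, 5.9319)
after link 5: o_5 = (7.8375, 2.0620, 6.7083)
after link 6: o_6 = (12.9354, 1.9641, 6.7592)

12.935 1.964 6.759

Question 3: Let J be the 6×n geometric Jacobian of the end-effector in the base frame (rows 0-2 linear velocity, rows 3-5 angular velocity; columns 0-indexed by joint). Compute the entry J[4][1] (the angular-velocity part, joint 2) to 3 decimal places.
0.707

axis z_1 = (0.7071,0.7071,0.0000); lever o_n−o_1 = (12.2283,2.6712,4.7592)
cross product → J_v[:, 1] = (3.3652,-3.3652,-6.7578)
J_ω[:, 1] = z_1
entry J[4][1] = 0.7071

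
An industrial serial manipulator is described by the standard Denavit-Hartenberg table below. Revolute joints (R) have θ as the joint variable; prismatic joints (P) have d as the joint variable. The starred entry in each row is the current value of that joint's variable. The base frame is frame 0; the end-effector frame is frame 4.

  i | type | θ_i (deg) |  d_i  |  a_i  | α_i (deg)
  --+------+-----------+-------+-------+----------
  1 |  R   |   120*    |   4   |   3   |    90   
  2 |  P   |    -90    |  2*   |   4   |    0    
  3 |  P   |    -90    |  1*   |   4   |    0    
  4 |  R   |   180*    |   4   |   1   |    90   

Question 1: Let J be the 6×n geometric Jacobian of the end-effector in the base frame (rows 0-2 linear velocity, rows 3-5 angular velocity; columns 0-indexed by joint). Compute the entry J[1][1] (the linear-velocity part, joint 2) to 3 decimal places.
prismatic axis z_1 = (0.8660,0.5000,0.0000)
J_v[:, 1] = z_1; J_ω[:, 1] = (0,0,0)
entry J[1][1] = 0.5000

0.500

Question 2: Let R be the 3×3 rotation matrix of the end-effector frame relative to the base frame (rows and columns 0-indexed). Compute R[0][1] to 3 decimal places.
End-effector y-axis (col 1 of R) = (0.8660,0.5000,0.0000)
R[0][1] = 0.8660

0.866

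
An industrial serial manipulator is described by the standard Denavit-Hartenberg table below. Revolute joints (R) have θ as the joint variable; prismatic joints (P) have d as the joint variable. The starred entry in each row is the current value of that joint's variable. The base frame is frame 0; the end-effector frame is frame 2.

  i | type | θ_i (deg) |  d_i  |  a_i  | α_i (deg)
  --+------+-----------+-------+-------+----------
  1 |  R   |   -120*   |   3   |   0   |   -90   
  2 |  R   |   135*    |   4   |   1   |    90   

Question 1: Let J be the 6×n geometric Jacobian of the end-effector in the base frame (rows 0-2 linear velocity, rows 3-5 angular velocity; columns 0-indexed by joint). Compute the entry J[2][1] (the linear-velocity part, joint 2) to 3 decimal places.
axis z_1 = (0.8660,-0.5000,0.0000); lever o_n−o_1 = (3.8177,-1.3876,-0.7071)
cross product → J_v[:, 1] = (0.3536,0.6124,0.7071)
J_ω[:, 1] = z_1
entry J[2][1] = 0.7071

0.707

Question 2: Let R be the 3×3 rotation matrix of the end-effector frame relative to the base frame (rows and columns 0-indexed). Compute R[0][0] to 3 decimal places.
End-effector x-axis (col 0 of R) = (0.3536,0.6124,-0.7071)
R[0][0] = 0.3536

0.354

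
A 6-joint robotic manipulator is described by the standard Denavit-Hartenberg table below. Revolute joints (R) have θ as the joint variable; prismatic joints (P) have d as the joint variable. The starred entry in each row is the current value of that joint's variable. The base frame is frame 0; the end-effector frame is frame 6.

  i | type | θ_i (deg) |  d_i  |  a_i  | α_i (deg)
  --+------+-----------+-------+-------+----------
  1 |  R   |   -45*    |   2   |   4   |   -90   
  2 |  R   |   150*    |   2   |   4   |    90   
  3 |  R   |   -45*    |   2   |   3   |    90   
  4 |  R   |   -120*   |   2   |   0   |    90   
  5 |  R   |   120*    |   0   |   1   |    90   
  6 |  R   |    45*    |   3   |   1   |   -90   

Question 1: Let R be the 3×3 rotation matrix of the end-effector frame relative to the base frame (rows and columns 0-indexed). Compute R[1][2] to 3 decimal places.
0.607

End-effector z-axis (col 2 of R) = (0.7941,0.6075,0.0215)
R[1][2] = 0.6075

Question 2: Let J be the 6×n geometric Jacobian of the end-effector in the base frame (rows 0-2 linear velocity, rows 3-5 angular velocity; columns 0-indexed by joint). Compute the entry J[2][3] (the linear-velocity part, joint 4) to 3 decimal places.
axis z_3 = (-0.0670,-0.9330,0.3536); lever o_n−o_3 = (0.6425,-4.1363,3.2872)
cross product → J_v[:, 3] = (-1.6046,0.4474,0.8766)
J_ω[:, 3] = z_3
entry J[2][3] = 0.8766

0.877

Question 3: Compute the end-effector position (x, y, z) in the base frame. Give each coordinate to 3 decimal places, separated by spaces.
after link 1: o_1 = (2.8284, -2.8284, 2.0000)
after link 2: o_2 = (1.7932, 1.0353, 0.0000)
after link 3: o_3 = (-0.2988, 0.1272, -2.7927)
after link 4: o_4 = (-0.4328, -1.7388, -2.0856)
after link 5: o_5 = (-0.5709, -2.7167, -2.2428)
after link 6: o_6 = (0.3438, -4.0091, 0.4945)

0.344 -4.009 0.495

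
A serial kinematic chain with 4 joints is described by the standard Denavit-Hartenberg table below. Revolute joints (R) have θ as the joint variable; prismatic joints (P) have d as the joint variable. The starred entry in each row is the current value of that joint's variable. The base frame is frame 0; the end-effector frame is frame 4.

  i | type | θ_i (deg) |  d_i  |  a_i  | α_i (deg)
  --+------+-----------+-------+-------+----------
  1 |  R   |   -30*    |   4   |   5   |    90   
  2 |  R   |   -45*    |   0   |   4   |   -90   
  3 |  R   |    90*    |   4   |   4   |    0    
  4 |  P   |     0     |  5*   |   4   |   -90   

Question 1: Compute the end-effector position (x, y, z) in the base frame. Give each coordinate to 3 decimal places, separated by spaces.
16.291 -0.168 7.536

after link 1: o_1 = (4.3301, -2.5000, 4.0000)
after link 2: o_2 = (6.7796, -3.9142, 1.1716)
after link 3: o_3 = (11.2291, -1.8643, 4.0000)
after link 4: o_4 = (16.2910, -0.1680, 7.5355)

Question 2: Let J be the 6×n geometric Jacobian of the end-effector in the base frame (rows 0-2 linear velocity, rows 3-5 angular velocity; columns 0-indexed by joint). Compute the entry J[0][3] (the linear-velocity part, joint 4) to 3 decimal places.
prismatic axis z_3 = (0.6124,-0.3536,0.7071)
J_v[:, 3] = z_3; J_ω[:, 3] = (0,0,0)
entry J[0][3] = 0.6124

0.612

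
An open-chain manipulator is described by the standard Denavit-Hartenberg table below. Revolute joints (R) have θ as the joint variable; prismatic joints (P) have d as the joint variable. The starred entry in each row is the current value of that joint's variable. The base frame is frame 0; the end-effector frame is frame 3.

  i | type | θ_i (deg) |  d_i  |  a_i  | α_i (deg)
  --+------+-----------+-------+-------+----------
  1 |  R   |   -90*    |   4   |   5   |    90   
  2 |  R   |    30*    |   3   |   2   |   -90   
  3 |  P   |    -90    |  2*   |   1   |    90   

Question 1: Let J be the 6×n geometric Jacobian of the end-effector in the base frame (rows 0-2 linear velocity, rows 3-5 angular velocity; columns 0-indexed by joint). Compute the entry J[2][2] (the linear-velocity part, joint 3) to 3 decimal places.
0.866

prismatic axis z_2 = (-0.0000,0.5000,0.8660)
J_v[:, 2] = z_2; J_ω[:, 2] = (0,0,0)
entry J[2][2] = 0.8660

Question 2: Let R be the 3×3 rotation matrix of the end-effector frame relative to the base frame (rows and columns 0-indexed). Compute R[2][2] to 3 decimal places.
End-effector z-axis (col 2 of R) = (-0.0000,0.8660,-0.5000)
R[2][2] = -0.5000

-0.500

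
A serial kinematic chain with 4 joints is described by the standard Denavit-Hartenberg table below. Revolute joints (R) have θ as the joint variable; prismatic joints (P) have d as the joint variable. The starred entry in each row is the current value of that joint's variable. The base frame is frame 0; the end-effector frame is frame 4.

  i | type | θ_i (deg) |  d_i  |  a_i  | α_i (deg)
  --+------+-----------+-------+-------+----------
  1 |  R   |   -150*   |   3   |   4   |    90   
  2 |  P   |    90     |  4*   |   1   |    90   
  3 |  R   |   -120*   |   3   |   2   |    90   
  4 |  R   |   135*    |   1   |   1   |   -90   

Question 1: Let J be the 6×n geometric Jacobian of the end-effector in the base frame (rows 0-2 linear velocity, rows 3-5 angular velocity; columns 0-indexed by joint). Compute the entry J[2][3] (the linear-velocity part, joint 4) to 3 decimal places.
axis z_3 = (-0.2500,0.4330,-0.8660); lever o_n−o_3 = (-1.1686,0.6098,-0.5125)
cross product → J_v[:, 3] = (0.3062,0.8839,0.3536)
J_ω[:, 3] = z_3
entry J[2][3] = 0.3536

0.354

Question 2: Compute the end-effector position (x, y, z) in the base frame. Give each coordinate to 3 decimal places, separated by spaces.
after link 1: o_1 = (-3.4641, -2.0000, 3.0000)
after link 2: o_2 = (-5.4641, 1.4641, 4.0000)
after link 3: o_3 = (-7.1962, -1.5359, 3.0000)
after link 4: o_4 = (-8.3647, -0.9261, 2.4875)

-8.365 -0.926 2.488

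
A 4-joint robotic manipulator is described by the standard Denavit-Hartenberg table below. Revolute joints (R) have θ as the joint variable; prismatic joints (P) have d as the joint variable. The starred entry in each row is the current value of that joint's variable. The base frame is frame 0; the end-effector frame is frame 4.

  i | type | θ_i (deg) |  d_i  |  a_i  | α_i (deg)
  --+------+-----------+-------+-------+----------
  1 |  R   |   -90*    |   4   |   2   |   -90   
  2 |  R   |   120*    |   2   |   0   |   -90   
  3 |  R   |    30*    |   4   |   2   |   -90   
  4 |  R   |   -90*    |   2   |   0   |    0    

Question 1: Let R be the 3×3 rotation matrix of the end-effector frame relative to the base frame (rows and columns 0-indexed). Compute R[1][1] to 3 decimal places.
0.433

End-effector y-axis (col 1 of R) = (-0.5000,0.4330,-0.7500)
R[1][1] = 0.4330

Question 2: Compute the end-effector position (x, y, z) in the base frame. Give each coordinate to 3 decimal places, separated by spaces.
after link 1: o_1 = (0.0000, -2.0000, 4.0000)
after link 2: o_2 = (2.0000, -2.0000, 4.0000)
after link 3: o_3 = (1.0000, 2.3301, 4.5000)
after link 4: o_4 = (-0.7321, 1.8301, 5.3660)

-0.732 1.830 5.366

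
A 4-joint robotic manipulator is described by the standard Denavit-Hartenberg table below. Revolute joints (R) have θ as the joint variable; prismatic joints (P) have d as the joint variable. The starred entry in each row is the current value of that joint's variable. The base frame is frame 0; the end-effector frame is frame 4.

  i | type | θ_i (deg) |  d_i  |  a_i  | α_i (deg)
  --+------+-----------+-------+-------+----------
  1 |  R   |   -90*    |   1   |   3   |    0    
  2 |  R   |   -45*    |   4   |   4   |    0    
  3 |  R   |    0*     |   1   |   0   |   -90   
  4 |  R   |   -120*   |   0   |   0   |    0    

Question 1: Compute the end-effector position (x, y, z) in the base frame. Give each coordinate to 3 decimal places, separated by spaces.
after link 1: o_1 = (0.0000, -3.0000, 1.0000)
after link 2: o_2 = (-2.8284, -5.8284, 5.0000)
after link 3: o_3 = (-2.8284, -5.8284, 6.0000)
after link 4: o_4 = (-2.8284, -5.8284, 6.0000)

-2.828 -5.828 6.000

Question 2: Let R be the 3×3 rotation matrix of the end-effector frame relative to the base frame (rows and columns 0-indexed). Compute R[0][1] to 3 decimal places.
-0.612

End-effector y-axis (col 1 of R) = (-0.6124,-0.6124,0.5000)
R[0][1] = -0.6124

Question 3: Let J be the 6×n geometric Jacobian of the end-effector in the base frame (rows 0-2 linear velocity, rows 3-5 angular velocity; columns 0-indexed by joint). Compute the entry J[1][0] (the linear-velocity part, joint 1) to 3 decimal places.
-2.828

axis z_0 = ẑ; lever o_n−o_0 = (-2.8284,-5.8284,6.0000)
cross product → J_v[:, 0] = (5.8284,-2.8284,0.0000)
J_ω[:, 0] = z_0
entry J[1][0] = -2.8284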